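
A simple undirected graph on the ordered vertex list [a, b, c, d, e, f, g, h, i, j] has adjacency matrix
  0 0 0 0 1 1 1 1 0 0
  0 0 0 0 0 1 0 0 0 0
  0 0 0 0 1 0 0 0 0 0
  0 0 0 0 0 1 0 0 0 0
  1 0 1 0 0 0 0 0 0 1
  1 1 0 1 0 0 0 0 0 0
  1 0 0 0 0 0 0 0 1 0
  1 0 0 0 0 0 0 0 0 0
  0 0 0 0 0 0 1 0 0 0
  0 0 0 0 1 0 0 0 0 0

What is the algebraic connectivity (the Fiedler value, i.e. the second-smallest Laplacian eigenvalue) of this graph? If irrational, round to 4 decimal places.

0.2679

With the vertex order [a, b, c, d, e, f, g, h, i, j], the degrees are [4, 1, 1, 1, 3, 3, 2, 1, 1, 1], giving D = diag(4, 1, 1, 1, 3, 3, 2, 1, 1, 1) and L = D - A. The sorted Laplacian eigenvalues are [0, 0.2679, 0.3426, 0.7482, 1, 1, 2.2345, 3.1746, 3.7321, 5.5002]; the algebraic connectivity is the second entry, 0.2679. The eigenvalues sum to 18, which equals trace(L) = 2|E|.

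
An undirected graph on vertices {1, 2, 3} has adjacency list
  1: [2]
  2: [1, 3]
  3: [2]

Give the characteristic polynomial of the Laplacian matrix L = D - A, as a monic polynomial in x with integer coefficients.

x^3 - 4x^2 + 3x

Each diagonal entry of L is the vertex degree and each off-diagonal entry is -1 where an edge is present, 0 otherwise; in the order [1, 2, 3] the diagonal is [1, 2, 1]. L has integer entries, so p(x) = det(xI - L) has integer coefficients. Expanding the determinant yields x^3 - 4x^2 + 3x. The constant term is 0 because L is singular (the all-ones vector lies in its kernel). By the matrix-tree theorem the graph has (1/3) * product of the nonzero eigenvalues = 1 spanning tree.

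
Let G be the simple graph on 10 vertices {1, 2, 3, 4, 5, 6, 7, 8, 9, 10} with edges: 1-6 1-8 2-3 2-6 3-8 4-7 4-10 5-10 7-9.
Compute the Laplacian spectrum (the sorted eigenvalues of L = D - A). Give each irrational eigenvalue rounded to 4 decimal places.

[0, 0, 0.3820, 1.3820, 1.3820, 1.3820, 2.6180, 3.6180, 3.6180, 3.6180]

Each diagonal entry of L is the vertex degree and each off-diagonal entry is -1 where an edge is present, 0 otherwise; in the order [1, 2, 3, 4, 5, 6, 7, 8, 9, 10] the diagonal is [2, 2, 2, 2, 1, 2, 2, 2, 1, 2]. L is symmetric positive semidefinite, so every eigenvalue is real and nonnegative. The 2 zero eigenvalues correspond to the 2 connected components. The largest eigenvalue, 3.6180, is at most the vertex count 10. There are 2 zeros in the spectrum, matching the 2 components.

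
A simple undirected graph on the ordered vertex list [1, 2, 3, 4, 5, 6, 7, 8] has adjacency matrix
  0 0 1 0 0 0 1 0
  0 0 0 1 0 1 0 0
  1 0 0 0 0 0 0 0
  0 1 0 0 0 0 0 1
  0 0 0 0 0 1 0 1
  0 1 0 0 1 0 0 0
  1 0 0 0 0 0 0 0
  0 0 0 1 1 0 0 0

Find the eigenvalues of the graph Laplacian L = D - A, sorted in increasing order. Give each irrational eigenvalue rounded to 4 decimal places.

[0, 0, 1, 1.3820, 1.3820, 3, 3.6180, 3.6180]

Reading degrees in the order [1, 2, 3, 4, 5, 6, 7, 8] gives [2, 2, 1, 2, 2, 2, 1, 2]; set D = diag(2, 2, 1, 2, 2, 2, 1, 2) and form L = D - A. The multiplicity of 0 as a Laplacian eigenvalue equals the number of connected components. The 2 zero eigenvalues correspond to the 2 connected components. The largest eigenvalue, 3.6180, is at most the vertex count 8. The eigenvalues sum to 14, which equals trace(L) = 2|E|.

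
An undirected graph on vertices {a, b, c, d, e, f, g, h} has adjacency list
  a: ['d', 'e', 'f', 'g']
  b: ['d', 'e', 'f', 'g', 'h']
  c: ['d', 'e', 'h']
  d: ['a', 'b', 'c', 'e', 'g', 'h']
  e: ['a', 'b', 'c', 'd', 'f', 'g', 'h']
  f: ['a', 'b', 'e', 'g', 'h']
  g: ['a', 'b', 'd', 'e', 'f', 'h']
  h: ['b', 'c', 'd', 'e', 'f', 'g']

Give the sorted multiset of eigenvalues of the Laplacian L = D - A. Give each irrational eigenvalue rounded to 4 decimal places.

[0, 2.8181, 4.1981, 5.5550, 6.5936, 7.2470, 7.5884, 8]

With the vertex order [a, b, c, d, e, f, g, h], the degrees are [4, 5, 3, 6, 7, 5, 6, 6], giving D = diag(4, 5, 3, 6, 7, 5, 6, 6) and L = D - A. The multiplicity of 0 as a Laplacian eigenvalue equals the number of connected components. The single zero eigenvalue shows the graph is connected. The eigenvalues sum to 42, which equals trace(L) = 2|E|.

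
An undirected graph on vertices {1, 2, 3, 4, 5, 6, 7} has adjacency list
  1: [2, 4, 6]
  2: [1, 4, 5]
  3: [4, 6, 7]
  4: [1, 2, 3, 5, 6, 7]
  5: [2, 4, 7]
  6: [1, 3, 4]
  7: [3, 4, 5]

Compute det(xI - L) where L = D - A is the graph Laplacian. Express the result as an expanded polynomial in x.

With the vertex order [1, 2, 3, 4, 5, 6, 7], the degrees are [3, 3, 3, 6, 3, 3, 3], giving D = diag(3, 3, 3, 6, 3, 3, 3) and L = D - A. Computing det(xI - L) by cofactor expansion (or equivalently via sum-over-permutations) gives x^7 - 24x^6 + 231x^5 - 1140x^4 + 3036x^3 - 4128x^2 + 2240x. The coefficient of x^6 equals -trace(L) = -24, matching the sum of degrees. By the matrix-tree theorem the graph has (1/7) * product of the nonzero eigenvalues = 320 spanning trees.

x^7 - 24x^6 + 231x^5 - 1140x^4 + 3036x^3 - 4128x^2 + 2240x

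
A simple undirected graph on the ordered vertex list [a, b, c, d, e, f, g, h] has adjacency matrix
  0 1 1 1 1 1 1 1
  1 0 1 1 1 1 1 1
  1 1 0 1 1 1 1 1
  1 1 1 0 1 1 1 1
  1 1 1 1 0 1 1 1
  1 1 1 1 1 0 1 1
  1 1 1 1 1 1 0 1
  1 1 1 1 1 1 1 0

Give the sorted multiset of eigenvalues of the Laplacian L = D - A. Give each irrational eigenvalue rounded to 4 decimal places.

[0, 8, 8, 8, 8, 8, 8, 8]

Reading degrees in the order [a, b, c, d, e, f, g, h] gives [7, 7, 7, 7, 7, 7, 7, 7]; set D = diag(7, 7, 7, 7, 7, 7, 7, 7) and form L = D - A. The multiplicity of 0 as a Laplacian eigenvalue equals the number of connected components. The single zero eigenvalue shows the graph is connected. The largest eigenvalue, 8, is at most the vertex count 8. The eigenvalues sum to 56, which equals trace(L) = 2|E|.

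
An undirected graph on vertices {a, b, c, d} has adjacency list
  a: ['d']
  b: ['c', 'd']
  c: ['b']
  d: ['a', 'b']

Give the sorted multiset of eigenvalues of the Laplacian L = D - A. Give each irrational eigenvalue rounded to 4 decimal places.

[0, 0.5858, 2, 3.4142]

With the vertex order [a, b, c, d], the degrees are [1, 2, 1, 2], giving D = diag(1, 2, 1, 2) and L = D - A. L is symmetric positive semidefinite, so every eigenvalue is real and nonnegative.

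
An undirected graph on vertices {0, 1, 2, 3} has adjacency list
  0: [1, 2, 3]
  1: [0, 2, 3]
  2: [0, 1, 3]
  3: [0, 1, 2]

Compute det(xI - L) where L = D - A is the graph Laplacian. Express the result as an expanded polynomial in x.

x^4 - 12x^3 + 48x^2 - 64x

Reading degrees in the order [0, 1, 2, 3] gives [3, 3, 3, 3]; set D = diag(3, 3, 3, 3) and form L = D - A. The eigenvalues of L are [0, 4, 4, 4]; the characteristic polynomial is the product of (x - lambda_i), which multiplies out to x^4 - 12x^3 + 48x^2 - 64x. Since p(0) = det(-L) = 0, x divides p(x). The largest eigenvalue, 4, is at most the vertex count 4. By the matrix-tree theorem the graph has (1/4) * product of the nonzero eigenvalues = 16 spanning trees.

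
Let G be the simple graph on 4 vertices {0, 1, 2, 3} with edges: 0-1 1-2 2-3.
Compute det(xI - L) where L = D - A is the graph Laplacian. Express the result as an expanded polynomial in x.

With the vertex order [0, 1, 2, 3], the degrees are [1, 2, 2, 1], giving D = diag(1, 2, 2, 1) and L = D - A. Computing det(xI - L) by cofactor expansion (or equivalently via sum-over-permutations) gives x^4 - 6x^3 + 10x^2 - 4x. Since p(0) = det(-L) = 0, x divides p(x).

x^4 - 6x^3 + 10x^2 - 4x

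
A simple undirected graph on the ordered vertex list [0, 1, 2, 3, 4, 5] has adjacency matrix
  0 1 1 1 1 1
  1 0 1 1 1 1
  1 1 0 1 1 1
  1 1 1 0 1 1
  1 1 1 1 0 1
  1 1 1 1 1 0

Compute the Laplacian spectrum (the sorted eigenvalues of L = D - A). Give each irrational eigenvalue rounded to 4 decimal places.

With the vertex order [0, 1, 2, 3, 4, 5], the degrees are [5, 5, 5, 5, 5, 5], giving D = diag(5, 5, 5, 5, 5, 5) and L = D - A. The multiplicity of 0 as a Laplacian eigenvalue equals the number of connected components. There is one zero in the spectrum, matching the 1 component.

[0, 6, 6, 6, 6, 6]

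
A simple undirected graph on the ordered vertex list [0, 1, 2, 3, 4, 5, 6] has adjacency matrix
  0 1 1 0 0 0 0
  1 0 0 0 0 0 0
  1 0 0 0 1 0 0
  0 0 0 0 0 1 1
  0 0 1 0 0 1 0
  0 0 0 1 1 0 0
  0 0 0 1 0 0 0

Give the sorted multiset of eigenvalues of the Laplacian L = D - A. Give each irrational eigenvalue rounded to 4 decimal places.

Reading degrees in the order [0, 1, 2, 3, 4, 5, 6] gives [2, 1, 2, 2, 2, 2, 1]; set D = diag(2, 1, 2, 2, 2, 2, 1) and form L = D - A. Since every row of L sums to 0, the all-ones vector is in the kernel and 0 is an eigenvalue. The single zero eigenvalue shows the graph is connected. The largest eigenvalue, 3.8019, is at most the vertex count 7. The eigenvalues sum to 12, which equals trace(L) = 2|E|.

[0, 0.1981, 0.7530, 1.5550, 2.4450, 3.2470, 3.8019]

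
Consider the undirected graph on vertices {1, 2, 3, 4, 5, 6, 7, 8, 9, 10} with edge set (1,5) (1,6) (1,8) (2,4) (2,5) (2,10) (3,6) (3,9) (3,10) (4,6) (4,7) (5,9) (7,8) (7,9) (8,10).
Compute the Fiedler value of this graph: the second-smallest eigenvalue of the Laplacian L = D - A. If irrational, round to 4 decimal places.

Reading degrees in the order [1, 2, 3, 4, 5, 6, 7, 8, 9, 10] gives [3, 3, 3, 3, 3, 3, 3, 3, 3, 3]; set D = diag(3, 3, 3, 3, 3, 3, 3, 3, 3, 3) and form L = D - A. The sorted Laplacian eigenvalues are [0, 2, 2, 2, 2, 2, 5, 5, 5, 5]; the algebraic connectivity is the second entry, 2. There is one zero in the spectrum, matching the 1 component.

2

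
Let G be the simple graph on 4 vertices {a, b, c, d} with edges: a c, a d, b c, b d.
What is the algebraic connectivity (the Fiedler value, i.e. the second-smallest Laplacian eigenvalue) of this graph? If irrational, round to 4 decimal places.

2

Each diagonal entry of L is the vertex degree and each off-diagonal entry is -1 where an edge is present, 0 otherwise; in the order [a, b, c, d] the diagonal is [2, 2, 2, 2]. The sorted Laplacian eigenvalues are [0, 2, 2, 4]; the algebraic connectivity is the second entry, 2. By the matrix-tree theorem the graph has (1/4) * product of the nonzero eigenvalues = 4 spanning trees. There is one zero in the spectrum, matching the 1 component.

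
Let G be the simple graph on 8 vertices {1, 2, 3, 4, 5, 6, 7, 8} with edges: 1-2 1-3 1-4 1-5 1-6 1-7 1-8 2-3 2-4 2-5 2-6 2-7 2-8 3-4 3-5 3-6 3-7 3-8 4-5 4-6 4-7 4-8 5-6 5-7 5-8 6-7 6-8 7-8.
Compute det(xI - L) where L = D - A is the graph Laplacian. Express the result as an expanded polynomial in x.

Each diagonal entry of L is the vertex degree and each off-diagonal entry is -1 where an edge is present, 0 otherwise; in the order [1, 2, 3, 4, 5, 6, 7, 8] the diagonal is [7, 7, 7, 7, 7, 7, 7, 7]. Computing det(xI - L) by cofactor expansion (or equivalently via sum-over-permutations) gives x^8 - 56x^7 + 1344x^6 - 17920x^5 + 143360x^4 - 688128x^3 + 1835008x^2 - 2097152x. The coefficient of x^7 equals -trace(L) = -56, matching the sum of degrees.

x^8 - 56x^7 + 1344x^6 - 17920x^5 + 143360x^4 - 688128x^3 + 1835008x^2 - 2097152x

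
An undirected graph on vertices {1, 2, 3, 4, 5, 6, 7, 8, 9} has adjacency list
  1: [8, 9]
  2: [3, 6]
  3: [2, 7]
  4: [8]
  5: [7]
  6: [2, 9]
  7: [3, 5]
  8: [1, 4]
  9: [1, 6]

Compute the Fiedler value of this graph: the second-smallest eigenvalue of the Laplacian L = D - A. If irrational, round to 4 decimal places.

Reading degrees in the order [1, 2, 3, 4, 5, 6, 7, 8, 9] gives [2, 2, 2, 1, 1, 2, 2, 2, 2]; set D = diag(2, 2, 2, 1, 1, 2, 2, 2, 2) and form L = D - A. The sorted Laplacian eigenvalues are [0, 0.1206, 0.4679, 1, 1.6527, 2.3473, 3, 3.5321, 3.8794]; the algebraic connectivity is the second entry, 0.1206.

0.1206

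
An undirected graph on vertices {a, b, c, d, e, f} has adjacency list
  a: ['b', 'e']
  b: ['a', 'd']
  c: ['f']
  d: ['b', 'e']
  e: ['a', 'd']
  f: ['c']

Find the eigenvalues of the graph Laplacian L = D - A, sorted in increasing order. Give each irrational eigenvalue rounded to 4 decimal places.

With the vertex order [a, b, c, d, e, f], the degrees are [2, 2, 1, 2, 2, 1], giving D = diag(2, 2, 1, 2, 2, 1) and L = D - A. Since every row of L sums to 0, the all-ones vector is in the kernel and 0 is an eigenvalue. The 2 zero eigenvalues correspond to the 2 connected components. There are 2 zeros in the spectrum, matching the 2 components. The eigenvalues sum to 10, which equals trace(L) = 2|E|.

[0, 0, 2, 2, 2, 4]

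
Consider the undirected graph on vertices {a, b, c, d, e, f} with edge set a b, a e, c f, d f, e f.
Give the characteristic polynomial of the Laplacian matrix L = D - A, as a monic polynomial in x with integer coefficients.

Each diagonal entry of L is the vertex degree and each off-diagonal entry is -1 where an edge is present, 0 otherwise; in the order [a, b, c, d, e, f] the diagonal is [2, 1, 1, 1, 2, 3]. L has integer entries, so p(x) = det(xI - L) has integer coefficients. Expanding the determinant yields x^6 - 10x^5 + 35x^4 - 52x^3 + 32x^2 - 6x. The constant term is 0 because L is singular (the all-ones vector lies in its kernel).

x^6 - 10x^5 + 35x^4 - 52x^3 + 32x^2 - 6x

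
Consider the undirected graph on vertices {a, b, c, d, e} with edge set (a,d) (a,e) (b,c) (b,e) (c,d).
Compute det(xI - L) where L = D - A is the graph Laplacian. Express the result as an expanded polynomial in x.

Each diagonal entry of L is the vertex degree and each off-diagonal entry is -1 where an edge is present, 0 otherwise; in the order [a, b, c, d, e] the diagonal is [2, 2, 2, 2, 2]. L has integer entries, so p(x) = det(xI - L) has integer coefficients. Expanding the determinant yields x^5 - 10x^4 + 35x^3 - 50x^2 + 25x. The constant term is 0 because L is singular (the all-ones vector lies in its kernel). There is one zero in the spectrum, matching the 1 component.

x^5 - 10x^4 + 35x^3 - 50x^2 + 25x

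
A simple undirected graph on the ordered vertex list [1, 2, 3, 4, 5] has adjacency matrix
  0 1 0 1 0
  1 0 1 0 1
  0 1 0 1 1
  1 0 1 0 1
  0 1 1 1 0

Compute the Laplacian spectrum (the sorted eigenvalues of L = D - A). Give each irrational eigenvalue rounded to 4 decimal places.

[0, 2, 3, 4, 5]

Each diagonal entry of L is the vertex degree and each off-diagonal entry is -1 where an edge is present, 0 otherwise; in the order [1, 2, 3, 4, 5] the diagonal is [2, 3, 3, 3, 3]. L is symmetric positive semidefinite, so every eigenvalue is real and nonnegative. There is one zero in the spectrum, matching the 1 component.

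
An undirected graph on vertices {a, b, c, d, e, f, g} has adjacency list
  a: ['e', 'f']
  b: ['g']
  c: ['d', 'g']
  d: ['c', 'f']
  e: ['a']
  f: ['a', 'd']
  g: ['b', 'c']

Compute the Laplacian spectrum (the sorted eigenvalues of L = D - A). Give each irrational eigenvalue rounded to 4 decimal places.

[0, 0.1981, 0.7530, 1.5550, 2.4450, 3.2470, 3.8019]

Reading degrees in the order [a, b, c, d, e, f, g] gives [2, 1, 2, 2, 1, 2, 2]; set D = diag(2, 1, 2, 2, 1, 2, 2) and form L = D - A. L is symmetric positive semidefinite, so every eigenvalue is real and nonnegative. The eigenvalues sum to 12, which equals trace(L) = 2|E|.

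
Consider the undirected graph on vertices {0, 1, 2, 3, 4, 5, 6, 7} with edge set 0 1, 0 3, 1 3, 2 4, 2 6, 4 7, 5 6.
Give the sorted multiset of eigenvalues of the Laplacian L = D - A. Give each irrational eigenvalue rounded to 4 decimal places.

[0, 0, 0.3820, 1.3820, 2.6180, 3, 3, 3.6180]

Reading degrees in the order [0, 1, 2, 3, 4, 5, 6, 7] gives [2, 2, 2, 2, 2, 1, 2, 1]; set D = diag(2, 2, 2, 2, 2, 1, 2, 1) and form L = D - A. Diagonalising L (or applying a numerical eigensolver to the 8x8 matrix) gives the spectrum above. The 2 zero eigenvalues correspond to the 2 connected components.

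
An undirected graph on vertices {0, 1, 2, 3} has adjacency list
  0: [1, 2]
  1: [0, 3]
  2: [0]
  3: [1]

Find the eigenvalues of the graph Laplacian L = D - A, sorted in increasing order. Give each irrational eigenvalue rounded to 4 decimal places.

Reading degrees in the order [0, 1, 2, 3] gives [2, 2, 1, 1]; set D = diag(2, 2, 1, 1) and form L = D - A. Since every row of L sums to 0, the all-ones vector is in the kernel and 0 is an eigenvalue. The single zero eigenvalue shows the graph is connected. There is one zero in the spectrum, matching the 1 component.

[0, 0.5858, 2, 3.4142]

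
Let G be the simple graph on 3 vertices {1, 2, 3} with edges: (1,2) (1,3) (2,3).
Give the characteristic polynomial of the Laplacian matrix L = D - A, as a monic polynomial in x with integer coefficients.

x^3 - 6x^2 + 9x

With the vertex order [1, 2, 3], the degrees are [2, 2, 2], giving D = diag(2, 2, 2) and L = D - A. L has integer entries, so p(x) = det(xI - L) has integer coefficients. Expanding the determinant yields x^3 - 6x^2 + 9x. The constant term is 0 because L is singular (the all-ones vector lies in its kernel). There is one zero in the spectrum, matching the 1 component.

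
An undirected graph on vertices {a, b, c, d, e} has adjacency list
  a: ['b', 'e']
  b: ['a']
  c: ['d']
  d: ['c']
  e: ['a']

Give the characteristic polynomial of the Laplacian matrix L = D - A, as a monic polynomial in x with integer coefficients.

Reading degrees in the order [a, b, c, d, e] gives [2, 1, 1, 1, 1]; set D = diag(2, 1, 1, 1, 1) and form L = D - A. Computing det(xI - L) by cofactor expansion (or equivalently via sum-over-permutations) gives x^5 - 6x^4 + 11x^3 - 6x^2. The constant term is 0 because L is singular (the all-ones vector lies in its kernel).

x^5 - 6x^4 + 11x^3 - 6x^2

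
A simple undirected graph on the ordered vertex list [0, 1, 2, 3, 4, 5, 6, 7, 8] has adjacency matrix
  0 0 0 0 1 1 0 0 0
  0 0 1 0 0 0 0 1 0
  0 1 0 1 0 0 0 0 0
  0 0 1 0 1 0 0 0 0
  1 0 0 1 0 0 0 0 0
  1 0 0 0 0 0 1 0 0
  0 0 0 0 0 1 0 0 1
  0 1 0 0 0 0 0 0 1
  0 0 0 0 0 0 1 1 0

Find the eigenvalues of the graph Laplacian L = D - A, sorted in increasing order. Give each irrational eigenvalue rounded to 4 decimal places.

[0, 0.4679, 0.4679, 1.6527, 1.6527, 3, 3, 3.8794, 3.8794]

Each diagonal entry of L is the vertex degree and each off-diagonal entry is -1 where an edge is present, 0 otherwise; in the order [0, 1, 2, 3, 4, 5, 6, 7, 8] the diagonal is [2, 2, 2, 2, 2, 2, 2, 2, 2]. Since every row of L sums to 0, the all-ones vector is in the kernel and 0 is an eigenvalue. The largest eigenvalue, 3.8794, is at most the vertex count 9.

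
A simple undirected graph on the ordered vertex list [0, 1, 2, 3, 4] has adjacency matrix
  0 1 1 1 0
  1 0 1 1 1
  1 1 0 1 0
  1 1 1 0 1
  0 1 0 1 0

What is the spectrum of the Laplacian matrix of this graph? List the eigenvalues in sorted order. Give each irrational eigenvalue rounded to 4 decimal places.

Reading degrees in the order [0, 1, 2, 3, 4] gives [3, 4, 3, 4, 2]; set D = diag(3, 4, 3, 4, 2) and form L = D - A. The multiplicity of 0 as a Laplacian eigenvalue equals the number of connected components. By the matrix-tree theorem the graph has (1/5) * product of the nonzero eigenvalues = 40 spanning trees.

[0, 2, 4, 5, 5]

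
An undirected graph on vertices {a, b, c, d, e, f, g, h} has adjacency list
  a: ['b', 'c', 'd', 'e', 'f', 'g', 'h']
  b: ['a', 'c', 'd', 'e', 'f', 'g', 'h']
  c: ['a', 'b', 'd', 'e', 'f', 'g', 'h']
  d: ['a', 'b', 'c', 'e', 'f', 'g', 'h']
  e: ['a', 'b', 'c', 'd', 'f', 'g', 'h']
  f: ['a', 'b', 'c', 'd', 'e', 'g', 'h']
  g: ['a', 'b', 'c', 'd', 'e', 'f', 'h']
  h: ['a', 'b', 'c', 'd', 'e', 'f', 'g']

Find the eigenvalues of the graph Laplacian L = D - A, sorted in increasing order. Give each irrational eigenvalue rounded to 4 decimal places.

[0, 8, 8, 8, 8, 8, 8, 8]

Reading degrees in the order [a, b, c, d, e, f, g, h] gives [7, 7, 7, 7, 7, 7, 7, 7]; set D = diag(7, 7, 7, 7, 7, 7, 7, 7) and form L = D - A. The multiplicity of 0 as a Laplacian eigenvalue equals the number of connected components. The largest eigenvalue, 8, is at most the vertex count 8.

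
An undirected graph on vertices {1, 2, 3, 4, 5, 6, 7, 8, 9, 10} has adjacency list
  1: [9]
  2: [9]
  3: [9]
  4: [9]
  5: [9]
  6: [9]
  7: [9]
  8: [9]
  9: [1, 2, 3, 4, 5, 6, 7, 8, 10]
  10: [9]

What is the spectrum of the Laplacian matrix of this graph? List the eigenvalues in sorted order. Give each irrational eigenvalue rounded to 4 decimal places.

[0, 1, 1, 1, 1, 1, 1, 1, 1, 10]

With the vertex order [1, 2, 3, 4, 5, 6, 7, 8, 9, 10], the degrees are [1, 1, 1, 1, 1, 1, 1, 1, 9, 1], giving D = diag(1, 1, 1, 1, 1, 1, 1, 1, 9, 1) and L = D - A. L is symmetric positive semidefinite, so every eigenvalue is real and nonnegative. The single zero eigenvalue shows the graph is connected. The largest eigenvalue, 10, is at most the vertex count 10.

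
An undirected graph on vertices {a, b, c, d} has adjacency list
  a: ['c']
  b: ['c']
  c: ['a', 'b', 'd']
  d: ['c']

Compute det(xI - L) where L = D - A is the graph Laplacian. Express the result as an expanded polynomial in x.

With the vertex order [a, b, c, d], the degrees are [1, 1, 3, 1], giving D = diag(1, 1, 3, 1) and L = D - A. Computing det(xI - L) by cofactor expansion (or equivalently via sum-over-permutations) gives x^4 - 6x^3 + 9x^2 - 4x. The coefficient of x^3 equals -trace(L) = -6, matching the sum of degrees. By the matrix-tree theorem the graph has (1/4) * product of the nonzero eigenvalues = 1 spanning tree. The largest eigenvalue, 4, is at most the vertex count 4.

x^4 - 6x^3 + 9x^2 - 4x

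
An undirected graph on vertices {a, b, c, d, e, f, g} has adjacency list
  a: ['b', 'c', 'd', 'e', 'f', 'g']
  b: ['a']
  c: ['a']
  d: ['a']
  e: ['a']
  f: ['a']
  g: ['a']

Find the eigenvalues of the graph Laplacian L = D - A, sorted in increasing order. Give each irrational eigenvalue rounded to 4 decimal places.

[0, 1, 1, 1, 1, 1, 7]

With the vertex order [a, b, c, d, e, f, g], the degrees are [6, 1, 1, 1, 1, 1, 1], giving D = diag(6, 1, 1, 1, 1, 1, 1) and L = D - A. Diagonalising L (or applying a numerical eigensolver to the 7x7 matrix) gives the spectrum above. The single zero eigenvalue shows the graph is connected.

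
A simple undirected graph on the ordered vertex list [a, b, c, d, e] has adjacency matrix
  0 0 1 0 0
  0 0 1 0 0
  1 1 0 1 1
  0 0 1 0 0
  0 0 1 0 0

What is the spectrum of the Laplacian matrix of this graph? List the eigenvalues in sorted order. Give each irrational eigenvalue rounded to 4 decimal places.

[0, 1, 1, 1, 5]

With the vertex order [a, b, c, d, e], the degrees are [1, 1, 4, 1, 1], giving D = diag(1, 1, 4, 1, 1) and L = D - A. Diagonalising L (or applying a numerical eigensolver to the 5x5 matrix) gives the spectrum above. The eigenvalues sum to 8, which equals trace(L) = 2|E|. The largest eigenvalue, 5, is at most the vertex count 5.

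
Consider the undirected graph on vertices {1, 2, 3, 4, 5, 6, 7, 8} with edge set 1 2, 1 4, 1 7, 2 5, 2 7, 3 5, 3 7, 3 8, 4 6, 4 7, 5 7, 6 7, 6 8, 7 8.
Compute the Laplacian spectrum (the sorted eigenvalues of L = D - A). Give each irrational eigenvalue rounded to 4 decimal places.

Reading degrees in the order [1, 2, 3, 4, 5, 6, 7, 8] gives [3, 3, 3, 3, 3, 3, 7, 3]; set D = diag(3, 3, 3, 3, 3, 3, 7, 3) and form L = D - A. L is symmetric positive semidefinite, so every eigenvalue is real and nonnegative. The eigenvalues sum to 28, which equals trace(L) = 2|E|. By the matrix-tree theorem the graph has (1/8) * product of the nonzero eigenvalues = 841 spanning trees.

[0, 1.7530, 1.7530, 3.4450, 3.4450, 4.8019, 4.8019, 8]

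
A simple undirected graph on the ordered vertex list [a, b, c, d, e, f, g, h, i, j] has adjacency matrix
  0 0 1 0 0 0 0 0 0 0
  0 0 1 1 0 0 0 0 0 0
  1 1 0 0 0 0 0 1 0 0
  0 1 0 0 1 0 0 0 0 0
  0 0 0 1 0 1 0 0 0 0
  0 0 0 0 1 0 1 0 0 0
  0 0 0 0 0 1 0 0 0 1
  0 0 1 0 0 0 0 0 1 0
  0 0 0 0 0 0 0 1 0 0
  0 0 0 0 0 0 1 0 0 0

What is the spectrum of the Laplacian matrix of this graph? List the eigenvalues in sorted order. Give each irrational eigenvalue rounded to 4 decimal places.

[0, 0.1100, 0.4616, 0.6697, 1.2415, 2, 2.4010, 3.0579, 3.7120, 4.3463]

Each diagonal entry of L is the vertex degree and each off-diagonal entry is -1 where an edge is present, 0 otherwise; in the order [a, b, c, d, e, f, g, h, i, j] the diagonal is [1, 2, 3, 2, 2, 2, 2, 2, 1, 1]. Diagonalising L (or applying a numerical eigensolver to the 10x10 matrix) gives the spectrum above.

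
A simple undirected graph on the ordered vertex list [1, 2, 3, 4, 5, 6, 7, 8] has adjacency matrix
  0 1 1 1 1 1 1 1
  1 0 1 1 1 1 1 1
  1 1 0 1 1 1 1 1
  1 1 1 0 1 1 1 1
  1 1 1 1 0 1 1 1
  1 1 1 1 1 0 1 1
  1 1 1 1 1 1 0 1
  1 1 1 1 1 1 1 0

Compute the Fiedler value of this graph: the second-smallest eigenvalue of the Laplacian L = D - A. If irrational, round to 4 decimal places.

8

With the vertex order [1, 2, 3, 4, 5, 6, 7, 8], the degrees are [7, 7, 7, 7, 7, 7, 7, 7], giving D = diag(7, 7, 7, 7, 7, 7, 7, 7) and L = D - A. The smallest Laplacian eigenvalue is always 0. The next one, lambda_2 = 8, measures how hard the graph is to disconnect: larger values mean better connectivity. The largest eigenvalue, 8, is at most the vertex count 8.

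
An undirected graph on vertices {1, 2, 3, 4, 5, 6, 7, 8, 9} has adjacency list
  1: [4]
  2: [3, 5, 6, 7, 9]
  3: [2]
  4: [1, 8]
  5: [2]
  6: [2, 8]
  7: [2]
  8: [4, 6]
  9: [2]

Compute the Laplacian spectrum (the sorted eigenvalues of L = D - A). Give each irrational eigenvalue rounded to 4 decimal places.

[0, 0.1876, 1, 1, 1, 1, 2.2755, 3.4819, 6.0550]

With the vertex order [1, 2, 3, 4, 5, 6, 7, 8, 9], the degrees are [1, 5, 1, 2, 1, 2, 1, 2, 1], giving D = diag(1, 5, 1, 2, 1, 2, 1, 2, 1) and L = D - A. Since every row of L sums to 0, the all-ones vector is in the kernel and 0 is an eigenvalue.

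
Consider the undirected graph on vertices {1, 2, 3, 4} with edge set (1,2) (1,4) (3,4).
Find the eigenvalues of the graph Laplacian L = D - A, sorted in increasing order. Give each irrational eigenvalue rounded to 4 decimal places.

With the vertex order [1, 2, 3, 4], the degrees are [2, 1, 1, 2], giving D = diag(2, 1, 1, 2) and L = D - A. Diagonalising L (or applying a numerical eigensolver to the 4x4 matrix) gives the spectrum above. By the matrix-tree theorem the graph has (1/4) * product of the nonzero eigenvalues = 1 spanning tree.

[0, 0.5858, 2, 3.4142]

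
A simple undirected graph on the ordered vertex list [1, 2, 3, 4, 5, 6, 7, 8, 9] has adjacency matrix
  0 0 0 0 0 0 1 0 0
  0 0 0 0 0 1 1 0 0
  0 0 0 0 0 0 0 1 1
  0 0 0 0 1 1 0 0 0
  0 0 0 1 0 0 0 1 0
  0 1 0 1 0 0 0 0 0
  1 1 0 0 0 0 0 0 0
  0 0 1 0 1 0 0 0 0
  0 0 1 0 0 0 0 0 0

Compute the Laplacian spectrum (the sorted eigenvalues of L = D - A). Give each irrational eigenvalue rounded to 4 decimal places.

[0, 0.1206, 0.4679, 1, 1.6527, 2.3473, 3, 3.5321, 3.8794]

Each diagonal entry of L is the vertex degree and each off-diagonal entry is -1 where an edge is present, 0 otherwise; in the order [1, 2, 3, 4, 5, 6, 7, 8, 9] the diagonal is [1, 2, 2, 2, 2, 2, 2, 2, 1]. L is symmetric positive semidefinite, so every eigenvalue is real and nonnegative. The single zero eigenvalue shows the graph is connected.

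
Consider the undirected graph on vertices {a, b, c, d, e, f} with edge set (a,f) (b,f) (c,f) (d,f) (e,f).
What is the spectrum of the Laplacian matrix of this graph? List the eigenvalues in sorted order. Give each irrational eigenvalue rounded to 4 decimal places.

[0, 1, 1, 1, 1, 6]

Reading degrees in the order [a, b, c, d, e, f] gives [1, 1, 1, 1, 1, 5]; set D = diag(1, 1, 1, 1, 1, 5) and form L = D - A. The multiplicity of 0 as a Laplacian eigenvalue equals the number of connected components. The single zero eigenvalue shows the graph is connected.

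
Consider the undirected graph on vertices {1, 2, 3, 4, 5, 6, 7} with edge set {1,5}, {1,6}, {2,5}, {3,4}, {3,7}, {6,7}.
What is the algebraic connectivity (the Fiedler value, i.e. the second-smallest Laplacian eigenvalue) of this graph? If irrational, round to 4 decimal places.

0.1981

With the vertex order [1, 2, 3, 4, 5, 6, 7], the degrees are [2, 1, 2, 1, 2, 2, 2], giving D = diag(2, 1, 2, 1, 2, 2, 2) and L = D - A. Computing the eigenvalues of L and sorting gives [0, 0.1981, 0.7530, 1.5550, 2.4450, 3.2470, 3.8019]. The Fiedler value lambda_2 = 0.1981 is strictly positive, so the graph is connected. By the matrix-tree theorem the graph has (1/7) * product of the nonzero eigenvalues = 1 spanning tree. The eigenvalues sum to 12, which equals trace(L) = 2|E|.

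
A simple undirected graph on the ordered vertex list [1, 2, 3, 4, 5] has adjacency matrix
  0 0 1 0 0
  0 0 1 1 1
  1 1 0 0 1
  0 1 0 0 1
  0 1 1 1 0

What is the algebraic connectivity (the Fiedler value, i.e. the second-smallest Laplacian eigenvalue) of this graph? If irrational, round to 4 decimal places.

Each diagonal entry of L is the vertex degree and each off-diagonal entry is -1 where an edge is present, 0 otherwise; in the order [1, 2, 3, 4, 5] the diagonal is [1, 3, 3, 2, 3]. The sorted Laplacian eigenvalues are [0, 0.8299, 2.6889, 4, 4.4812]; the algebraic connectivity is the second entry, 0.8299. The largest eigenvalue, 4.4812, is at most the vertex count 5.

0.8299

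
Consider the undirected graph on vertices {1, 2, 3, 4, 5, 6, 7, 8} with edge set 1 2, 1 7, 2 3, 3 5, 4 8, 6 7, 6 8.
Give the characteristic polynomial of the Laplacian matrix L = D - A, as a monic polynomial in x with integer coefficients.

Reading degrees in the order [1, 2, 3, 4, 5, 6, 7, 8] gives [2, 2, 2, 1, 1, 2, 2, 2]; set D = diag(2, 2, 2, 1, 1, 2, 2, 2) and form L = D - A. Computing det(xI - L) by cofactor expansion (or equivalently via sum-over-permutations) gives x^8 - 14x^7 + 78x^6 - 220x^5 + 330x^4 - 252x^3 + 84x^2 - 8x. Since p(0) = det(-L) = 0, x divides p(x). The largest eigenvalue, 3.8478, is at most the vertex count 8.

x^8 - 14x^7 + 78x^6 - 220x^5 + 330x^4 - 252x^3 + 84x^2 - 8x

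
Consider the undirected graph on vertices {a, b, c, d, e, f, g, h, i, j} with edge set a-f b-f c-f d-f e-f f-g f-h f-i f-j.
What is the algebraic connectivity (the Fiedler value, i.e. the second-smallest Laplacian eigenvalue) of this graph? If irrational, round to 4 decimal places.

1

Reading degrees in the order [a, b, c, d, e, f, g, h, i, j] gives [1, 1, 1, 1, 1, 9, 1, 1, 1, 1]; set D = diag(1, 1, 1, 1, 1, 9, 1, 1, 1, 1) and form L = D - A. The sorted Laplacian eigenvalues are [0, 1, 1, 1, 1, 1, 1, 1, 1, 10]; the algebraic connectivity is the second entry, 1. The eigenvalues sum to 18, which equals trace(L) = 2|E|.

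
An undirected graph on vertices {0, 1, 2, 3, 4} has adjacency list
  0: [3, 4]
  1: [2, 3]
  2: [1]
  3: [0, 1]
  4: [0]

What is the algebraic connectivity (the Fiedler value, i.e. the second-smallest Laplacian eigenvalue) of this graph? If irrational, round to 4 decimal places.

Reading degrees in the order [0, 1, 2, 3, 4] gives [2, 2, 1, 2, 1]; set D = diag(2, 2, 1, 2, 1) and form L = D - A. The smallest Laplacian eigenvalue is always 0. The next one, lambda_2 = 0.3820, measures how hard the graph is to disconnect: larger values mean better connectivity. The eigenvalues sum to 8, which equals trace(L) = 2|E|. By the matrix-tree theorem the graph has (1/5) * product of the nonzero eigenvalues = 1 spanning tree.

0.3820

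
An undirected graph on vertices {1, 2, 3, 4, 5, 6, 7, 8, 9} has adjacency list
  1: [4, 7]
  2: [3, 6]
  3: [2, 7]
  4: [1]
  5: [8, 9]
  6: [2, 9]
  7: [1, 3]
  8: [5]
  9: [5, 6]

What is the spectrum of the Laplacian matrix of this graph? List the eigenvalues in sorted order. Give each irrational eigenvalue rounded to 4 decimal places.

[0, 0.1206, 0.4679, 1, 1.6527, 2.3473, 3, 3.5321, 3.8794]

With the vertex order [1, 2, 3, 4, 5, 6, 7, 8, 9], the degrees are [2, 2, 2, 1, 2, 2, 2, 1, 2], giving D = diag(2, 2, 2, 1, 2, 2, 2, 1, 2) and L = D - A. Diagonalising L (or applying a numerical eigensolver to the 9x9 matrix) gives the spectrum above. The eigenvalues sum to 16, which equals trace(L) = 2|E|.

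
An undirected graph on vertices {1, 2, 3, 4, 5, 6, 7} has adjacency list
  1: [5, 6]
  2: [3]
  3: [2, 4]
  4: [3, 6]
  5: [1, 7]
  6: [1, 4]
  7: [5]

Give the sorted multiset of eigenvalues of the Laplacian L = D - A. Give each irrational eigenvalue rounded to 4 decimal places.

[0, 0.1981, 0.7530, 1.5550, 2.4450, 3.2470, 3.8019]

Each diagonal entry of L is the vertex degree and each off-diagonal entry is -1 where an edge is present, 0 otherwise; in the order [1, 2, 3, 4, 5, 6, 7] the diagonal is [2, 1, 2, 2, 2, 2, 1]. The multiplicity of 0 as a Laplacian eigenvalue equals the number of connected components. The single zero eigenvalue shows the graph is connected.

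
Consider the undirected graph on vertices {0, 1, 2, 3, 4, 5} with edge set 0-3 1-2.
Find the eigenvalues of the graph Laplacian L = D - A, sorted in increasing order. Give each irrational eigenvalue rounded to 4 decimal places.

Each diagonal entry of L is the vertex degree and each off-diagonal entry is -1 where an edge is present, 0 otherwise; in the order [0, 1, 2, 3, 4, 5] the diagonal is [1, 1, 1, 1, 0, 0]. L is symmetric positive semidefinite, so every eigenvalue is real and nonnegative. The 4 zero eigenvalues correspond to the 4 connected components. The largest eigenvalue, 2, is at most the vertex count 6.

[0, 0, 0, 0, 2, 2]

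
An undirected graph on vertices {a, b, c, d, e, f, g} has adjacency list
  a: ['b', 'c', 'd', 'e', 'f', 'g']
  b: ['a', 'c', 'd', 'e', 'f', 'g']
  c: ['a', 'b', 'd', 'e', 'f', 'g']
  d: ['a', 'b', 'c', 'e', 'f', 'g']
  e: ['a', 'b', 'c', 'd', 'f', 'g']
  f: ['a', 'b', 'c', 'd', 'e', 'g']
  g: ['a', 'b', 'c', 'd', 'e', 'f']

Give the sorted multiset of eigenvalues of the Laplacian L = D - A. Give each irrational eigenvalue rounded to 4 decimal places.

With the vertex order [a, b, c, d, e, f, g], the degrees are [6, 6, 6, 6, 6, 6, 6], giving D = diag(6, 6, 6, 6, 6, 6, 6) and L = D - A. Diagonalising L (or applying a numerical eigensolver to the 7x7 matrix) gives the spectrum above. The single zero eigenvalue shows the graph is connected. By the matrix-tree theorem the graph has (1/7) * product of the nonzero eigenvalues = 16807 spanning trees.

[0, 7, 7, 7, 7, 7, 7]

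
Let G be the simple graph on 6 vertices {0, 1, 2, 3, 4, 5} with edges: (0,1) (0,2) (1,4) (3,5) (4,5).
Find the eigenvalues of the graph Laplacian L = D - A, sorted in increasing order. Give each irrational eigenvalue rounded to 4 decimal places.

Reading degrees in the order [0, 1, 2, 3, 4, 5] gives [2, 2, 1, 1, 2, 2]; set D = diag(2, 2, 1, 1, 2, 2) and form L = D - A. The multiplicity of 0 as a Laplacian eigenvalue equals the number of connected components. The single zero eigenvalue shows the graph is connected. The largest eigenvalue, 3.7321, is at most the vertex count 6. There is one zero in the spectrum, matching the 1 component.

[0, 0.2679, 1, 2, 3, 3.7321]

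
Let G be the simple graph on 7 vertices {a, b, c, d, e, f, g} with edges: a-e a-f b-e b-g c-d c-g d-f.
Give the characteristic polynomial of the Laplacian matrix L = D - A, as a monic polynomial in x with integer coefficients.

x^7 - 14x^6 + 77x^5 - 210x^4 + 294x^3 - 196x^2 + 49x

Each diagonal entry of L is the vertex degree and each off-diagonal entry is -1 where an edge is present, 0 otherwise; in the order [a, b, c, d, e, f, g] the diagonal is [2, 2, 2, 2, 2, 2, 2]. L has integer entries, so p(x) = det(xI - L) has integer coefficients. Expanding the determinant yields x^7 - 14x^6 + 77x^5 - 210x^4 + 294x^3 - 196x^2 + 49x. The constant term is 0 because L is singular (the all-ones vector lies in its kernel).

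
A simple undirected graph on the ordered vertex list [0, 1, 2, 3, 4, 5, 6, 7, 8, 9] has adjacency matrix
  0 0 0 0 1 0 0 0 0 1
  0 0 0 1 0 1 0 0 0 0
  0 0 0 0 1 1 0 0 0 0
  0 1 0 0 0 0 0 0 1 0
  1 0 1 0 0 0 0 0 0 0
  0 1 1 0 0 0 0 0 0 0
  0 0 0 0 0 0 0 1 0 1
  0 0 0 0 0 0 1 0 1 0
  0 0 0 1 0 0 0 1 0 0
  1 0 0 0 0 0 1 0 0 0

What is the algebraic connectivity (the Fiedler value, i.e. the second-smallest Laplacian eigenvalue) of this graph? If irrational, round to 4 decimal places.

Reading degrees in the order [0, 1, 2, 3, 4, 5, 6, 7, 8, 9] gives [2, 2, 2, 2, 2, 2, 2, 2, 2, 2]; set D = diag(2, 2, 2, 2, 2, 2, 2, 2, 2, 2) and form L = D - A. The smallest Laplacian eigenvalue is always 0. The next one, lambda_2 = 0.3820, measures how hard the graph is to disconnect: larger values mean better connectivity. By the matrix-tree theorem the graph has (1/10) * product of the nonzero eigenvalues = 10 spanning trees.

0.3820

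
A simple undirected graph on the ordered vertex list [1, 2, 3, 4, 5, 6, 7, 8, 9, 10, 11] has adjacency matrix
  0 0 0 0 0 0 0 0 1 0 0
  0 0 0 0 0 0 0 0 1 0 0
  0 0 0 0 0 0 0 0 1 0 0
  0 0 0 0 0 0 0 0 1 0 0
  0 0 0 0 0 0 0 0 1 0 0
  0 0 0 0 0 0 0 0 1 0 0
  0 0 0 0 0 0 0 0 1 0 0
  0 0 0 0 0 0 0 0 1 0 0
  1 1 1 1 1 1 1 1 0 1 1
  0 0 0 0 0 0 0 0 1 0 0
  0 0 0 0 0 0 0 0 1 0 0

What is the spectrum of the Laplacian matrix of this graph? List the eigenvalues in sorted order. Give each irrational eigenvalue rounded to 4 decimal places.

[0, 1, 1, 1, 1, 1, 1, 1, 1, 1, 11]

With the vertex order [1, 2, 3, 4, 5, 6, 7, 8, 9, 10, 11], the degrees are [1, 1, 1, 1, 1, 1, 1, 1, 10, 1, 1], giving D = diag(1, 1, 1, 1, 1, 1, 1, 1, 10, 1, 1) and L = D - A. L is symmetric positive semidefinite, so every eigenvalue is real and nonnegative. The single zero eigenvalue shows the graph is connected. By the matrix-tree theorem the graph has (1/11) * product of the nonzero eigenvalues = 1 spanning tree. The eigenvalues sum to 20, which equals trace(L) = 2|E|.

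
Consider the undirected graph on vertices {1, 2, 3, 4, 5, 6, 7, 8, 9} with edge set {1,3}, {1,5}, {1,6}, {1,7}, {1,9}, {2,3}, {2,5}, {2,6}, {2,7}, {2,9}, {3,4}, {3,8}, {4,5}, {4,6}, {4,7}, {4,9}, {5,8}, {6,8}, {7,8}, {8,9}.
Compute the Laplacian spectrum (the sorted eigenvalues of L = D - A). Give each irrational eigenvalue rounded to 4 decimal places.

Each diagonal entry of L is the vertex degree and each off-diagonal entry is -1 where an edge is present, 0 otherwise; in the order [1, 2, 3, 4, 5, 6, 7, 8, 9] the diagonal is [5, 5, 4, 5, 4, 4, 4, 5, 4]. L is symmetric positive semidefinite, so every eigenvalue is real and nonnegative. The single zero eigenvalue shows the graph is connected. There is one zero in the spectrum, matching the 1 component.

[0, 4, 4, 4, 4, 5, 5, 5, 9]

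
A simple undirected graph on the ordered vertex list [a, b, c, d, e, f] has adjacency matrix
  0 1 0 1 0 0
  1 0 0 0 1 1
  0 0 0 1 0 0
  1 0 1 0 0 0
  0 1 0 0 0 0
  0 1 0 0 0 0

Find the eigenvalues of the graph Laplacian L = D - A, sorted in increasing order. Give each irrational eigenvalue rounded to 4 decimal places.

Reading degrees in the order [a, b, c, d, e, f] gives [2, 3, 1, 2, 1, 1]; set D = diag(2, 3, 1, 2, 1, 1) and form L = D - A. L is symmetric positive semidefinite, so every eigenvalue is real and nonnegative. The eigenvalues sum to 10, which equals trace(L) = 2|E|.

[0, 0.3249, 1, 1.4608, 3, 4.2143]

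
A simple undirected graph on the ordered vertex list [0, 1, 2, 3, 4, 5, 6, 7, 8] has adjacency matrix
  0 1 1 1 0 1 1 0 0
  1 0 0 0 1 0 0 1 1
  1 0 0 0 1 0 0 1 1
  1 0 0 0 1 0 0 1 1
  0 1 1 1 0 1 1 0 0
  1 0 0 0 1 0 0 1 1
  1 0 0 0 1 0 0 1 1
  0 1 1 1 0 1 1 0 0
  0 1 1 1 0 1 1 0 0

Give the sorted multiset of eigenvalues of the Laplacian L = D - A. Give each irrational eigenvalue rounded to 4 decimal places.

Reading degrees in the order [0, 1, 2, 3, 4, 5, 6, 7, 8] gives [5, 4, 4, 4, 5, 4, 4, 5, 5]; set D = diag(5, 4, 4, 4, 5, 4, 4, 5, 5) and form L = D - A. The multiplicity of 0 as a Laplacian eigenvalue equals the number of connected components. The single zero eigenvalue shows the graph is connected. The eigenvalues sum to 40, which equals trace(L) = 2|E|.

[0, 4, 4, 4, 4, 5, 5, 5, 9]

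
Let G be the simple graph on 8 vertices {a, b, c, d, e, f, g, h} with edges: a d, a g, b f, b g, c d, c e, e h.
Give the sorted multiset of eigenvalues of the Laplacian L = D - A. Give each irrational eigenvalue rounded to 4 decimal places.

[0, 0.1522, 0.5858, 1.2346, 2, 2.7654, 3.4142, 3.8478]

Each diagonal entry of L is the vertex degree and each off-diagonal entry is -1 where an edge is present, 0 otherwise; in the order [a, b, c, d, e, f, g, h] the diagonal is [2, 2, 2, 2, 2, 1, 2, 1]. L is symmetric positive semidefinite, so every eigenvalue is real and nonnegative. The largest eigenvalue, 3.8478, is at most the vertex count 8. There is one zero in the spectrum, matching the 1 component.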